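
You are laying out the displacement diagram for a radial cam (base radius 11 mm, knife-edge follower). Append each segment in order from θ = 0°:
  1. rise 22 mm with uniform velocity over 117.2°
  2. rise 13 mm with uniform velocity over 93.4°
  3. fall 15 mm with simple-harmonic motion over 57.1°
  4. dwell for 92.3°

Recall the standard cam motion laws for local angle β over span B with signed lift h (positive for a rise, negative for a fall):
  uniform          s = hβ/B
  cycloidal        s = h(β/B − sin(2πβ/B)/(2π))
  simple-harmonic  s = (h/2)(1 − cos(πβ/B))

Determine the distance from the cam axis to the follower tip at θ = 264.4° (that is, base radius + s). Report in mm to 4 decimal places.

seg 1 [0°–117.2°] uniform, h=22: full span → s += 22 → s = 22.0000
seg 2 [117.2°–210.6°] uniform, h=13: full span → s += 13 → s = 35.0000
seg 3 [210.6°–267.7°] simple-harmonic, h=-15: θ=264.4° here. β=53.8, B=57.1. -15/2·(1 − cos(π·0.9422)) = -14.8767 → s = 20.1233
radial distance = base radius + s = 11 + 20.1233 = 31.1233

31.1233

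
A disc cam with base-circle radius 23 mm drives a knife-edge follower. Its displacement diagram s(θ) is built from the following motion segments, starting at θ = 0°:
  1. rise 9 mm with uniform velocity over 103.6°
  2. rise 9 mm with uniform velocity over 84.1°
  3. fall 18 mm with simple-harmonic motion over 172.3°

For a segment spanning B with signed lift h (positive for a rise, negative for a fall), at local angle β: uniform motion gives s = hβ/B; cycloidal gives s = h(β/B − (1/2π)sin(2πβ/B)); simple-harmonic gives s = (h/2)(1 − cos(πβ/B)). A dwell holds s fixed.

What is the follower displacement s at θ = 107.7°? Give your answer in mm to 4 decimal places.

seg 1 [0°–103.6°] uniform, h=9: full span → s += 9 → s = 9.0000
seg 2 [103.6°–187.7°] uniform, h=9: θ=107.7° here. β=4.1, B=84.1. 9·4.1/84.1 = 0.4388 → s = 9.4388

9.4388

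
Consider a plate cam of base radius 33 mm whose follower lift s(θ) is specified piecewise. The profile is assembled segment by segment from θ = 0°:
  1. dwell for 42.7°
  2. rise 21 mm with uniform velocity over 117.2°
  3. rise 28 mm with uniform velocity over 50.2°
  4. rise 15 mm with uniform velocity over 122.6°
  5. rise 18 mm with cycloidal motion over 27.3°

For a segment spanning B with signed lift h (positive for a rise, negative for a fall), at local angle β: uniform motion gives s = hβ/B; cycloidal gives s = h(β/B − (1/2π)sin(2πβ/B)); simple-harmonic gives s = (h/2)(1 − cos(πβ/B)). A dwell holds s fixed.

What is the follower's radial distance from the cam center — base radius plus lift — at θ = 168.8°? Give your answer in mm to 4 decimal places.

seg 1 [0°–42.7°] dwell: s stays 0.0000
seg 2 [42.7°–159.9°] uniform, h=21: full span → s += 21 → s = 21.0000
seg 3 [159.9°–210.1°] uniform, h=28: θ=168.8° here. β=8.9, B=50.2. 28·8.9/50.2 = 4.9641 → s = 25.9641
radial distance = base radius + s = 33 + 25.9641 = 58.9641

58.9641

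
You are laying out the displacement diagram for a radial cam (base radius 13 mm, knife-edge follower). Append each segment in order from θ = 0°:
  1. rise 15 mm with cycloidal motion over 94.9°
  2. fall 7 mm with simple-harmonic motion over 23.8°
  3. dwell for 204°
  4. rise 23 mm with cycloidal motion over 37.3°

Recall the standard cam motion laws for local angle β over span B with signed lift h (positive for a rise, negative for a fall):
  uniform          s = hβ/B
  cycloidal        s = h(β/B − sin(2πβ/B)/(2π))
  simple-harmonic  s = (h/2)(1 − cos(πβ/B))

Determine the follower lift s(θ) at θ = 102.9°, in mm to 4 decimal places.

seg 1 [0°–94.9°] cycloidal, h=15: full span → s += 15 → s = 15.0000
seg 2 [94.9°–118.7°] simple-harmonic, h=-7: θ=102.9° here. β=8, B=23.8. -7/2·(1 − cos(π·0.3361)) = -1.7767 → s = 13.2233

13.2233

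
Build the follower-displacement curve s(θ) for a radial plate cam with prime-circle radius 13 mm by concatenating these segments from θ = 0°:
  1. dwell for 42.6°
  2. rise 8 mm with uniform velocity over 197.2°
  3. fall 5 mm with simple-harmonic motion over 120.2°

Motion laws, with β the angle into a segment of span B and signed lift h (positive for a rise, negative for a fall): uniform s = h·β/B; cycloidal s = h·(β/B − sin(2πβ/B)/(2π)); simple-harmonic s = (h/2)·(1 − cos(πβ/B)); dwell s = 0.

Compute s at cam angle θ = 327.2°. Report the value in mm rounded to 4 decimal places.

seg 1 [0°–42.6°] dwell: s stays 0.0000
seg 2 [42.6°–239.8°] uniform, h=8: full span → s += 8 → s = 8.0000
seg 3 [239.8°–360°] simple-harmonic, h=-5: θ=327.2° here. β=87.4, B=120.2. -5/2·(1 − cos(π·0.7271)) = -4.1363 → s = 3.8637

3.8637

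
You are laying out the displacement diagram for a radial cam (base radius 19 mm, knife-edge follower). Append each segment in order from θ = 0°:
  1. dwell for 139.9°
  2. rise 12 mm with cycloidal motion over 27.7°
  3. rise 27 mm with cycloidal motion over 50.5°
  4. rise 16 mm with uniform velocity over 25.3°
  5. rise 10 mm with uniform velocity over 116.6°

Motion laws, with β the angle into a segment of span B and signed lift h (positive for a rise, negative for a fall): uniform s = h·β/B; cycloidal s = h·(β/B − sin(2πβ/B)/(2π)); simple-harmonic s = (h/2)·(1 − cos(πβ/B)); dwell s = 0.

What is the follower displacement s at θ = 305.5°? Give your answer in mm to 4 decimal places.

seg 1 [0°–139.9°] dwell: s stays 0.0000
seg 2 [139.9°–167.6°] cycloidal, h=12: full span → s += 12 → s = 12.0000
seg 3 [167.6°–218.1°] cycloidal, h=27: full span → s += 27 → s = 39.0000
seg 4 [218.1°–243.4°] uniform, h=16: full span → s += 16 → s = 55.0000
seg 5 [243.4°–360°] uniform, h=10: θ=305.5° here. β=62.1, B=116.6. 10·62.1/116.6 = 5.3259 → s = 60.3259

60.3259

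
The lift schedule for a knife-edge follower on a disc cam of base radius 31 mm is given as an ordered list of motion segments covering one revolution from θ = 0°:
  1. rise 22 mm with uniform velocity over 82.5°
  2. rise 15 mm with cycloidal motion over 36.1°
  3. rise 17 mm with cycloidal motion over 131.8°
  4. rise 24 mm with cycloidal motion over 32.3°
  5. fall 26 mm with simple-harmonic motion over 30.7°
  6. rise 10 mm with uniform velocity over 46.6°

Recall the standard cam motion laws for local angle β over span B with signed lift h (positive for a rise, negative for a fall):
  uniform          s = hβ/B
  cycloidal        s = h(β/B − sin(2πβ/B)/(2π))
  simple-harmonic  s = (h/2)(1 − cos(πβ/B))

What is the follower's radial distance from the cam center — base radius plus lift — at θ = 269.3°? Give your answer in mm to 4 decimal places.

seg 1 [0°–82.5°] uniform, h=22: full span → s += 22 → s = 22.0000
seg 2 [82.5°–118.6°] cycloidal, h=15: full span → s += 15 → s = 37.0000
seg 3 [118.6°–250.4°] cycloidal, h=17: full span → s += 17 → s = 54.0000
seg 4 [250.4°–282.7°] cycloidal, h=24: θ=269.3° here. β=18.9, B=32.3. 24·(0.5851 − sin(2π·0.5851)/(2π)) = 15.9906 → s = 69.9906
radial distance = base radius + s = 31 + 69.9906 = 100.9906

100.9906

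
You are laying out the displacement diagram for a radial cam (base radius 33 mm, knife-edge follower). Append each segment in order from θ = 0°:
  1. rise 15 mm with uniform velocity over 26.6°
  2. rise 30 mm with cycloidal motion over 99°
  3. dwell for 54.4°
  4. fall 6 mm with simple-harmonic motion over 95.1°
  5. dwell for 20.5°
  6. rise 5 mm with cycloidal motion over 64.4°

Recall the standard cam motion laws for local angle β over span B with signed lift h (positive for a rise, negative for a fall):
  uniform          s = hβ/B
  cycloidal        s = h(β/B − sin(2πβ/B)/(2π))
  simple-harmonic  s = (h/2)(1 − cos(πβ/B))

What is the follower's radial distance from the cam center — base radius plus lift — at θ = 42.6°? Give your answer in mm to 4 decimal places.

seg 1 [0°–26.6°] uniform, h=15: full span → s += 15 → s = 15.0000
seg 2 [26.6°–125.6°] cycloidal, h=30: θ=42.6° here. β=16, B=99. 30·(0.1616 − sin(2π·0.1616)/(2π)) = 0.7913 → s = 15.7913
radial distance = base radius + s = 33 + 15.7913 = 48.7913

48.7913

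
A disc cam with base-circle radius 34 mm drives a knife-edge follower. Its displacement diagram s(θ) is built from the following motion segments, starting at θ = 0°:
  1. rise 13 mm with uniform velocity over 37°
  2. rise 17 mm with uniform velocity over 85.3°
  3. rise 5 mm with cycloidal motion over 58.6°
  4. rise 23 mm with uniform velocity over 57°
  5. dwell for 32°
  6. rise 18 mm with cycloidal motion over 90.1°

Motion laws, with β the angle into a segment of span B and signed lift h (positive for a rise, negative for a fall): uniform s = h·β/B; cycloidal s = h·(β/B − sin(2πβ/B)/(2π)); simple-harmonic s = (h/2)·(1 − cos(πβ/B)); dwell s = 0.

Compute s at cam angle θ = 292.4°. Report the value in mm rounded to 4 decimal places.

seg 1 [0°–37°] uniform, h=13: full span → s += 13 → s = 13.0000
seg 2 [37°–122.3°] uniform, h=17: full span → s += 17 → s = 30.0000
seg 3 [122.3°–180.9°] cycloidal, h=5: full span → s += 5 → s = 35.0000
seg 4 [180.9°–237.9°] uniform, h=23: full span → s += 23 → s = 58.0000
seg 5 [237.9°–269.9°] dwell: s stays 58.0000
seg 6 [269.9°–360°] cycloidal, h=18: θ=292.4° here. β=22.5, B=90.1. 18·(0.2497 − sin(2π·0.2497)/(2π)) = 1.6302 → s = 59.6302

59.6302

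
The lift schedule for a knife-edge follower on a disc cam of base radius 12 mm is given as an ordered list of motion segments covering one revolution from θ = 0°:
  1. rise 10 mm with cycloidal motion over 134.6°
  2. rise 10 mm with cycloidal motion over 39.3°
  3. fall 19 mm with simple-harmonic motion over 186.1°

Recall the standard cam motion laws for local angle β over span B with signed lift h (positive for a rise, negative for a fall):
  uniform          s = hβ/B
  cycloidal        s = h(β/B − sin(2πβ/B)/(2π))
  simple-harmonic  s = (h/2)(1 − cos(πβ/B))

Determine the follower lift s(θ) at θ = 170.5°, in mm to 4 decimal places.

seg 1 [0°–134.6°] cycloidal, h=10: full span → s += 10 → s = 10.0000
seg 2 [134.6°–173.9°] cycloidal, h=10: θ=170.5° here. β=35.9, B=39.3. 10·(0.9135 − sin(2π·0.9135)/(2π)) = 9.9580 → s = 19.9580

19.9580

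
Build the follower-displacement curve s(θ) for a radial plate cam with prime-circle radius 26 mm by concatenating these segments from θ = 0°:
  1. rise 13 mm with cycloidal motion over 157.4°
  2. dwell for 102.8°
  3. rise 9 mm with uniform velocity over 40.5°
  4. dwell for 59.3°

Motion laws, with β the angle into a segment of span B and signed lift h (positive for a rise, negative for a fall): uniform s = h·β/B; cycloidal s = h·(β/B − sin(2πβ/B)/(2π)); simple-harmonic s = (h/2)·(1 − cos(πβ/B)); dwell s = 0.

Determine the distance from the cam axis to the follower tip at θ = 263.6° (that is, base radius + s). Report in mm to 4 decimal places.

seg 1 [0°–157.4°] cycloidal, h=13: full span → s += 13 → s = 13.0000
seg 2 [157.4°–260.2°] dwell: s stays 13.0000
seg 3 [260.2°–300.7°] uniform, h=9: θ=263.6° here. β=3.4, B=40.5. 9·3.4/40.5 = 0.7556 → s = 13.7556
radial distance = base radius + s = 26 + 13.7556 = 39.7556

39.7556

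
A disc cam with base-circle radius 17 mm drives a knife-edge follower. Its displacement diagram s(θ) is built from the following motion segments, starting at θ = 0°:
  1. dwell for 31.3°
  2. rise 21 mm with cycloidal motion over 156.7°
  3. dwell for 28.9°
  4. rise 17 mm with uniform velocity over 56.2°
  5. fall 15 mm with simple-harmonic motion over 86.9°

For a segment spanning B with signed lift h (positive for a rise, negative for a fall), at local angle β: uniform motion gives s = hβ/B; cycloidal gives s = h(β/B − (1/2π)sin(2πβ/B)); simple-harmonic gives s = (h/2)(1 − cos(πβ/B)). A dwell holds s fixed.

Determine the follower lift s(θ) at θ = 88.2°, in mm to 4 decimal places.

seg 1 [0°–31.3°] dwell: s stays 0.0000
seg 2 [31.3°–188°] cycloidal, h=21: θ=88.2° here. β=56.9, B=156.7. 21·(0.3631 − sin(2π·0.3631)/(2π)) = 5.0923 → s = 5.0923

5.0923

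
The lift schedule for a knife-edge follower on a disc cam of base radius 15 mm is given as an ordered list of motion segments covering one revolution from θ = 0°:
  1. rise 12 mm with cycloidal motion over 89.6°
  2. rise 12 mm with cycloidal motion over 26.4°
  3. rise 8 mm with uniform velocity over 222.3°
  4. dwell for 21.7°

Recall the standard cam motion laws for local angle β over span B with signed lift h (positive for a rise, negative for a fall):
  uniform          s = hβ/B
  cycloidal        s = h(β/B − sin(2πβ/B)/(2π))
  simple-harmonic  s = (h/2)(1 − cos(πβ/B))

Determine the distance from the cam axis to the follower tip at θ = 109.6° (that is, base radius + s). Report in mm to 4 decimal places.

seg 1 [0°–89.6°] cycloidal, h=12: full span → s += 12 → s = 12.0000
seg 2 [89.6°–116°] cycloidal, h=12: θ=109.6° here. β=20, B=26.4. 12·(0.7576 − sin(2π·0.7576)/(2π)) = 10.9986 → s = 22.9986
radial distance = base radius + s = 15 + 22.9986 = 37.9986

37.9986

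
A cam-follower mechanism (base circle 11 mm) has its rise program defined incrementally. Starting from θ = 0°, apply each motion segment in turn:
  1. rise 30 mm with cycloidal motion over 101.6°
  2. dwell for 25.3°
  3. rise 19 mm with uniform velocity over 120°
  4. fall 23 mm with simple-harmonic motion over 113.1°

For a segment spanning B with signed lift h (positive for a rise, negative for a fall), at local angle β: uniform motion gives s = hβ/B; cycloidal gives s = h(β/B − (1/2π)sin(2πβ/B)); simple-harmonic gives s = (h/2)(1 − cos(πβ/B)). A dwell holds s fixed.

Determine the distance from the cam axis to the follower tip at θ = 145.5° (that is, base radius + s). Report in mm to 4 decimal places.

seg 1 [0°–101.6°] cycloidal, h=30: full span → s += 30 → s = 30.0000
seg 2 [101.6°–126.9°] dwell: s stays 30.0000
seg 3 [126.9°–246.9°] uniform, h=19: θ=145.5° here. β=18.6, B=120. 19·18.6/120 = 2.9450 → s = 32.9450
radial distance = base radius + s = 11 + 32.9450 = 43.9450

43.9450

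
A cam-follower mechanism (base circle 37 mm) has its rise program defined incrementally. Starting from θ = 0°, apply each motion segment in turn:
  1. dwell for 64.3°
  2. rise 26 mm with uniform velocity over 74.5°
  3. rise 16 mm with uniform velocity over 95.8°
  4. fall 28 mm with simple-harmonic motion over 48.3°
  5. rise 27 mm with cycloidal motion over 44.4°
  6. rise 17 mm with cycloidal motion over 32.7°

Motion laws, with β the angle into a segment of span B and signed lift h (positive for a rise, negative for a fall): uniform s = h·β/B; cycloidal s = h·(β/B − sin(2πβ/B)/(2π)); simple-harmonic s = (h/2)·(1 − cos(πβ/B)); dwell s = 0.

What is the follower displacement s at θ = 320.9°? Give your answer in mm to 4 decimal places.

seg 1 [0°–64.3°] dwell: s stays 0.0000
seg 2 [64.3°–138.8°] uniform, h=26: full span → s += 26 → s = 26.0000
seg 3 [138.8°–234.6°] uniform, h=16: full span → s += 16 → s = 42.0000
seg 4 [234.6°–282.9°] simple-harmonic, h=-28: full span → s += -28 → s = 14.0000
seg 5 [282.9°–327.3°] cycloidal, h=27: θ=320.9° here. β=38, B=44.4. 27·(0.8559 − sin(2π·0.8559)/(2π)) = 26.4893 → s = 40.4893

40.4893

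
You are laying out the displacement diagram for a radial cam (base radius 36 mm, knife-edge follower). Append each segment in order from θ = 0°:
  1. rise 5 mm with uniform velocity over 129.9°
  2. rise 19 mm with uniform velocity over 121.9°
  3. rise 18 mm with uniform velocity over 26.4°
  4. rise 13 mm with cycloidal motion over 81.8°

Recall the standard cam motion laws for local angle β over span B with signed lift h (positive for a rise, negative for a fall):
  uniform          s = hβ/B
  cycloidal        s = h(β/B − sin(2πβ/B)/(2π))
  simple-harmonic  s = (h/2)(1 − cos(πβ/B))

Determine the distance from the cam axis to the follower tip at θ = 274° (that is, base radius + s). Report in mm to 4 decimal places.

seg 1 [0°–129.9°] uniform, h=5: full span → s += 5 → s = 5.0000
seg 2 [129.9°–251.8°] uniform, h=19: full span → s += 19 → s = 24.0000
seg 3 [251.8°–278.2°] uniform, h=18: θ=274° here. β=22.2, B=26.4. 18·22.2/26.4 = 15.1364 → s = 39.1364
radial distance = base radius + s = 36 + 39.1364 = 75.1364

75.1364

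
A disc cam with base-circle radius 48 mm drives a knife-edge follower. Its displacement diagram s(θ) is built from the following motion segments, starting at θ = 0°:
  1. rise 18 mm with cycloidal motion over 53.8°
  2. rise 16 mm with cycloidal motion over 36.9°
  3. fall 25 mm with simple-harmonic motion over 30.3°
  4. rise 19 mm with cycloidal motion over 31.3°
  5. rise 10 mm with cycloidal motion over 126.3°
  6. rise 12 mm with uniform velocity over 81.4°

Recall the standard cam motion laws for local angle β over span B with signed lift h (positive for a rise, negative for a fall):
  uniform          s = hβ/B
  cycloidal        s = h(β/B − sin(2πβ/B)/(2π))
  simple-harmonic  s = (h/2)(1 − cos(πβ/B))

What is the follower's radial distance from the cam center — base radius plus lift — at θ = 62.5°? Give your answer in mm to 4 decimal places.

seg 1 [0°–53.8°] cycloidal, h=18: full span → s += 18 → s = 18.0000
seg 2 [53.8°–90.7°] cycloidal, h=16: θ=62.5° here. β=8.7, B=36.9. 16·(0.2358 − sin(2π·0.2358)/(2π)) = 1.2360 → s = 19.2360
radial distance = base radius + s = 48 + 19.2360 = 67.2360

67.2360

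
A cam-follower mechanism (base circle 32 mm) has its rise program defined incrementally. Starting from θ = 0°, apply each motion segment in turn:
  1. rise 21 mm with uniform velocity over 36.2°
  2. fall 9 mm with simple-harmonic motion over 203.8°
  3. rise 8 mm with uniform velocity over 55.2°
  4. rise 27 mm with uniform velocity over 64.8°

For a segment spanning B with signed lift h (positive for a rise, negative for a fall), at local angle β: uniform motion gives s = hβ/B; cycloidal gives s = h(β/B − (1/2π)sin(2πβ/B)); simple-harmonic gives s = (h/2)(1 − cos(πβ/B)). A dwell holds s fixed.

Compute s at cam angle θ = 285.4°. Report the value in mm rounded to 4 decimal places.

seg 1 [0°–36.2°] uniform, h=21: full span → s += 21 → s = 21.0000
seg 2 [36.2°–240°] simple-harmonic, h=-9: full span → s += -9 → s = 12.0000
seg 3 [240°–295.2°] uniform, h=8: θ=285.4° here. β=45.4, B=55.2. 8·45.4/55.2 = 6.5797 → s = 18.5797

18.5797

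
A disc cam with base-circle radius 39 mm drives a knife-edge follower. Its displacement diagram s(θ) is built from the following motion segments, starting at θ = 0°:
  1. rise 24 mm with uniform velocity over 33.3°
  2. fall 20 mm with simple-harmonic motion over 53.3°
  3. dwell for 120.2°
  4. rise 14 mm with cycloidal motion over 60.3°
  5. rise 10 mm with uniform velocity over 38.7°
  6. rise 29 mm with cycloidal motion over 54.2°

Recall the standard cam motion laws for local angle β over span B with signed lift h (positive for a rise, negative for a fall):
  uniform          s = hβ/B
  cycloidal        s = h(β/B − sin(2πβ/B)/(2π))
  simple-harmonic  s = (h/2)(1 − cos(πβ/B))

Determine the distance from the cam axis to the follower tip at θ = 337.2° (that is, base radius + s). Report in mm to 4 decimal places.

seg 1 [0°–33.3°] uniform, h=24: full span → s += 24 → s = 24.0000
seg 2 [33.3°–86.6°] simple-harmonic, h=-20: full span → s += -20 → s = 4.0000
seg 3 [86.6°–206.8°] dwell: s stays 4.0000
seg 4 [206.8°–267.1°] cycloidal, h=14: full span → s += 14 → s = 18.0000
seg 5 [267.1°–305.8°] uniform, h=10: full span → s += 10 → s = 28.0000
seg 6 [305.8°–360°] cycloidal, h=29: θ=337.2° here. β=31.4, B=54.2. 29·(0.5793 − sin(2π·0.5793)/(2π)) = 19.0074 → s = 47.0074
radial distance = base radius + s = 39 + 47.0074 = 86.0074

86.0074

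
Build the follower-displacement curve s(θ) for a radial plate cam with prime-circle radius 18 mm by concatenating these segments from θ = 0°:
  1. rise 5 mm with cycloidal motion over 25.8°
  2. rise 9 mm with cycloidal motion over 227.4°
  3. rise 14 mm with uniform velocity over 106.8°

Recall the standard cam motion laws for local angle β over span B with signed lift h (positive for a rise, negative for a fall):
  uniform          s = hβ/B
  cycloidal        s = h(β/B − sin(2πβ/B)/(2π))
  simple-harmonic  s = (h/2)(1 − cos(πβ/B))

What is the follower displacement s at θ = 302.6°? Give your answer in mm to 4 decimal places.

seg 1 [0°–25.8°] cycloidal, h=5: full span → s += 5 → s = 5.0000
seg 2 [25.8°–253.2°] cycloidal, h=9: full span → s += 9 → s = 14.0000
seg 3 [253.2°–360°] uniform, h=14: θ=302.6° here. β=49.4, B=106.8. 14·49.4/106.8 = 6.4757 → s = 20.4757

20.4757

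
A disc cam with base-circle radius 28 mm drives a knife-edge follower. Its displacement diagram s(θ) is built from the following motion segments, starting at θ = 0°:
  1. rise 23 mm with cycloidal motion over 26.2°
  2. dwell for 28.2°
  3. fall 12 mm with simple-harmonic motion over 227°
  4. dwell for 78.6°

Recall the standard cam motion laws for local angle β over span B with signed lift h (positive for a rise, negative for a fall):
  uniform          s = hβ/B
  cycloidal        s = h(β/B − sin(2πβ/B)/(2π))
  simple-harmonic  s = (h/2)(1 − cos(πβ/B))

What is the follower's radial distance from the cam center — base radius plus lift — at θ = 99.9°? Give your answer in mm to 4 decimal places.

seg 1 [0°–26.2°] cycloidal, h=23: full span → s += 23 → s = 23.0000
seg 2 [26.2°–54.4°] dwell: s stays 23.0000
seg 3 [54.4°–281.4°] simple-harmonic, h=-12: θ=99.9° here. β=45.5, B=227. -12/2·(1 − cos(π·0.2004)) = -1.1508 → s = 21.8492
radial distance = base radius + s = 28 + 21.8492 = 49.8492

49.8492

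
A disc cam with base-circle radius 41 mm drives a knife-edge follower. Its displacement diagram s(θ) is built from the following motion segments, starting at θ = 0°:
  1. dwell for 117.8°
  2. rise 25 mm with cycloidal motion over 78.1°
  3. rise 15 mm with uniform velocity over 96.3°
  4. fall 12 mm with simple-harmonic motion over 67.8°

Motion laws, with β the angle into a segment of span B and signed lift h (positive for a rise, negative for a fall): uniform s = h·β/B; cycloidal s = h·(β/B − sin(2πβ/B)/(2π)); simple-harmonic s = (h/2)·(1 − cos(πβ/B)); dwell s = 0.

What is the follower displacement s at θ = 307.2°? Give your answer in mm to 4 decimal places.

seg 1 [0°–117.8°] dwell: s stays 0.0000
seg 2 [117.8°–195.9°] cycloidal, h=25: full span → s += 25 → s = 25.0000
seg 3 [195.9°–292.2°] uniform, h=15: full span → s += 15 → s = 40.0000
seg 4 [292.2°–360°] simple-harmonic, h=-12: θ=307.2° here. β=15, B=67.8. -12/2·(1 − cos(π·0.2212)) = -1.3918 → s = 38.6082

38.6082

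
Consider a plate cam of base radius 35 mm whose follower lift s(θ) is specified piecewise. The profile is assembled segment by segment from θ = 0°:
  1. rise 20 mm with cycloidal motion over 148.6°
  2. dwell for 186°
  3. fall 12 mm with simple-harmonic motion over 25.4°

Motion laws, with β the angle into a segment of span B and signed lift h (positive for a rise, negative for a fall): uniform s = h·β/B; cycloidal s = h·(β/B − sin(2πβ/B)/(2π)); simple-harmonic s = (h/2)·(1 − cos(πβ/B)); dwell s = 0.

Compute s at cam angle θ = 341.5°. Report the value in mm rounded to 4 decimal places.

seg 1 [0°–148.6°] cycloidal, h=20: full span → s += 20 → s = 20.0000
seg 2 [148.6°–334.6°] dwell: s stays 20.0000
seg 3 [334.6°–360°] simple-harmonic, h=-12: θ=341.5° here. β=6.9, B=25.4. -12/2·(1 − cos(π·0.2717)) = -2.0556 → s = 17.9444

17.9444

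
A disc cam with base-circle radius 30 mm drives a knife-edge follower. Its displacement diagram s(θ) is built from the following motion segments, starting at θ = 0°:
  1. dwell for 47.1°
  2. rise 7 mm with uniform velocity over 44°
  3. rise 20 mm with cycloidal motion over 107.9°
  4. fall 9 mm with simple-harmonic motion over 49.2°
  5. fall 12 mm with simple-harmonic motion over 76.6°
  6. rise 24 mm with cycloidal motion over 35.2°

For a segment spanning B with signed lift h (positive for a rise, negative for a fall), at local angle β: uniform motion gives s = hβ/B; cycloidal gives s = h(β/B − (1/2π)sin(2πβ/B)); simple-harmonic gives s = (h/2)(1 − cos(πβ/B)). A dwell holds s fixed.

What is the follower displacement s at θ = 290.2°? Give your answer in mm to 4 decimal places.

seg 1 [0°–47.1°] dwell: s stays 0.0000
seg 2 [47.1°–91.1°] uniform, h=7: full span → s += 7 → s = 7.0000
seg 3 [91.1°–199°] cycloidal, h=20: full span → s += 20 → s = 27.0000
seg 4 [199°–248.2°] simple-harmonic, h=-9: full span → s += -9 → s = 18.0000
seg 5 [248.2°–324.8°] simple-harmonic, h=-12: θ=290.2° here. β=42, B=76.6. -12/2·(1 − cos(π·0.5483)) = -6.9070 → s = 11.0930

11.0930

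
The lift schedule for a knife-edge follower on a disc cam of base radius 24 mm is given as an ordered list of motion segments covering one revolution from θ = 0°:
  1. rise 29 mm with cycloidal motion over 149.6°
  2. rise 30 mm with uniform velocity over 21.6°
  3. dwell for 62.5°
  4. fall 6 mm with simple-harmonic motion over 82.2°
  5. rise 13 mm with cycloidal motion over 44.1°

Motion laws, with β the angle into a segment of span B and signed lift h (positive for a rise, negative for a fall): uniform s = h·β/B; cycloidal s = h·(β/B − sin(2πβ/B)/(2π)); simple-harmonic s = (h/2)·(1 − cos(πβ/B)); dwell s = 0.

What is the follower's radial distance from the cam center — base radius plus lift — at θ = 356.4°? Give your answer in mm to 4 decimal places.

seg 1 [0°–149.6°] cycloidal, h=29: full span → s += 29 → s = 29.0000
seg 2 [149.6°–171.2°] uniform, h=30: full span → s += 30 → s = 59.0000
seg 3 [171.2°–233.7°] dwell: s stays 59.0000
seg 4 [233.7°–315.9°] simple-harmonic, h=-6: full span → s += -6 → s = 53.0000
seg 5 [315.9°–360°] cycloidal, h=13: θ=356.4° here. β=40.5, B=44.1. 13·(0.9184 − sin(2π·0.9184)/(2π)) = 12.9541 → s = 65.9541
radial distance = base radius + s = 24 + 65.9541 = 89.9541

89.9541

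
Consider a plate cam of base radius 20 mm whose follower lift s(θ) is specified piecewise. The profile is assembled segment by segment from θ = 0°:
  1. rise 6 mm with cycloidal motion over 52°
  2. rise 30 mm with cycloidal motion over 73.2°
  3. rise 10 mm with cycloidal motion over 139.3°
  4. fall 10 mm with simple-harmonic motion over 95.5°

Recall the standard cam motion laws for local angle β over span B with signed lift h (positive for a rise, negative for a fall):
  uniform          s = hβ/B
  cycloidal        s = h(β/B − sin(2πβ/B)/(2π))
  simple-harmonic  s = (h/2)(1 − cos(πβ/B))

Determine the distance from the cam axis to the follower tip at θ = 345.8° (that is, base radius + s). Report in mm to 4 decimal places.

seg 1 [0°–52°] cycloidal, h=6: full span → s += 6 → s = 6.0000
seg 2 [52°–125.2°] cycloidal, h=30: full span → s += 30 → s = 36.0000
seg 3 [125.2°–264.5°] cycloidal, h=10: full span → s += 10 → s = 46.0000
seg 4 [264.5°–360°] simple-harmonic, h=-10: θ=345.8° here. β=81.3, B=95.5. -10/2·(1 − cos(π·0.8513)) = -9.4643 → s = 36.5357
radial distance = base radius + s = 20 + 36.5357 = 56.5357

56.5357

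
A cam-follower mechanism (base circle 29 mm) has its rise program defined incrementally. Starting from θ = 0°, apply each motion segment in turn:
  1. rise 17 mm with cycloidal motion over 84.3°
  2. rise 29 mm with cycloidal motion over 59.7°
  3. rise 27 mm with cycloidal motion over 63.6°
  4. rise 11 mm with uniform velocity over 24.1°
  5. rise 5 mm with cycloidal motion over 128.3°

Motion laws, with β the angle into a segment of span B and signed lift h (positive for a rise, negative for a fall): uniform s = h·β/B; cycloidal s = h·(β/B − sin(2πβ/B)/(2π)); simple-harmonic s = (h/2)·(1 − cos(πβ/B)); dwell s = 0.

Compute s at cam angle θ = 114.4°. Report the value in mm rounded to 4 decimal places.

seg 1 [0°–84.3°] cycloidal, h=17: full span → s += 17 → s = 17.0000
seg 2 [84.3°–144°] cycloidal, h=29: θ=114.4° here. β=30.1, B=59.7. 29·(0.5042 − sin(2π·0.5042)/(2π)) = 14.7429 → s = 31.7429

31.7429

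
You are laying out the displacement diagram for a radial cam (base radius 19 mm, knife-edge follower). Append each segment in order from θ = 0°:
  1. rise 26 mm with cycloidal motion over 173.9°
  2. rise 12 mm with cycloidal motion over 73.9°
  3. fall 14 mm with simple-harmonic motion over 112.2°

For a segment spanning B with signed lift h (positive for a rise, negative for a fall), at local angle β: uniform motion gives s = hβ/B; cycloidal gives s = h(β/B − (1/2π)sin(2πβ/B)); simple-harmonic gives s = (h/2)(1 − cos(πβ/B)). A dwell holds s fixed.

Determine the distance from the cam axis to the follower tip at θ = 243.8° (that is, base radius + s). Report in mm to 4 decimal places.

seg 1 [0°–173.9°] cycloidal, h=26: full span → s += 26 → s = 26.0000
seg 2 [173.9°–247.8°] cycloidal, h=12: θ=243.8° here. β=69.9, B=73.9. 12·(0.9459 − sin(2π·0.9459)/(2π)) = 11.9876 → s = 37.9876
radial distance = base radius + s = 19 + 37.9876 = 56.9876

56.9876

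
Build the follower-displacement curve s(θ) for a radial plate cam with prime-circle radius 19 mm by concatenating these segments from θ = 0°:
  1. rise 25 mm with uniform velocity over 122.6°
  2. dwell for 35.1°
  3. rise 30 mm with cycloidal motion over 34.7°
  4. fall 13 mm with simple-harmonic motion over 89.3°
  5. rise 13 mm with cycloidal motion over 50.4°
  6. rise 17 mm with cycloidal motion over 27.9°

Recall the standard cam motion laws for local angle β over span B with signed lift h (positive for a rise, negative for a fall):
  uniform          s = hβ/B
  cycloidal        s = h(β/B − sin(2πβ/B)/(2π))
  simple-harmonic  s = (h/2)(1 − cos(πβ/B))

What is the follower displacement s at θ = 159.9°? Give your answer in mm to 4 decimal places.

seg 1 [0°–122.6°] uniform, h=25: full span → s += 25 → s = 25.0000
seg 2 [122.6°–157.7°] dwell: s stays 25.0000
seg 3 [157.7°–192.4°] cycloidal, h=30: θ=159.9° here. β=2.2, B=34.7. 30·(0.0634 − sin(2π·0.0634)/(2π)) = 0.0499 → s = 25.0499

25.0499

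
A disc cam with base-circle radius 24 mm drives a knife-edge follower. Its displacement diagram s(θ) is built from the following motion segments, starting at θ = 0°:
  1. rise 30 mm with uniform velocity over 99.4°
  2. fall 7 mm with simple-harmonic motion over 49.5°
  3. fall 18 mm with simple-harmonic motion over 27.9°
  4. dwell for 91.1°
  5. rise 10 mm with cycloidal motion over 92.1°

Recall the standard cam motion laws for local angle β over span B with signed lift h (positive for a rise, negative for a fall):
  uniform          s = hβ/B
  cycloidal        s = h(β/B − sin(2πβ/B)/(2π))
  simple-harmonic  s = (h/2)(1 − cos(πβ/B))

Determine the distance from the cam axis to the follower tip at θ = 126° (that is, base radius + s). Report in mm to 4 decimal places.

seg 1 [0°–99.4°] uniform, h=30: full span → s += 30 → s = 30.0000
seg 2 [99.4°–148.9°] simple-harmonic, h=-7: θ=126° here. β=26.6, B=49.5. -7/2·(1 − cos(π·0.5374)) = -3.9100 → s = 26.0900
radial distance = base radius + s = 24 + 26.0900 = 50.0900

50.0900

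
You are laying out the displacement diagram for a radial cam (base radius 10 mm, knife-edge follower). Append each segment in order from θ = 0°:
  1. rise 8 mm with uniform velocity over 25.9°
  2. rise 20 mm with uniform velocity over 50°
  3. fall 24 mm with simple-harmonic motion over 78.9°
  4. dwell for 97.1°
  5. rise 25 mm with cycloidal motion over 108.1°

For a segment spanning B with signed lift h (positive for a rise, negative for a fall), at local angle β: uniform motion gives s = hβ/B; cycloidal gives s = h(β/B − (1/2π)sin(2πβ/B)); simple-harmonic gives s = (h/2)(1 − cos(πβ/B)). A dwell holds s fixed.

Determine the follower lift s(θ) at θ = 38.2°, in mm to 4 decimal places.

seg 1 [0°–25.9°] uniform, h=8: full span → s += 8 → s = 8.0000
seg 2 [25.9°–75.9°] uniform, h=20: θ=38.2° here. β=12.3, B=50. 20·12.3/50 = 4.9200 → s = 12.9200

12.9200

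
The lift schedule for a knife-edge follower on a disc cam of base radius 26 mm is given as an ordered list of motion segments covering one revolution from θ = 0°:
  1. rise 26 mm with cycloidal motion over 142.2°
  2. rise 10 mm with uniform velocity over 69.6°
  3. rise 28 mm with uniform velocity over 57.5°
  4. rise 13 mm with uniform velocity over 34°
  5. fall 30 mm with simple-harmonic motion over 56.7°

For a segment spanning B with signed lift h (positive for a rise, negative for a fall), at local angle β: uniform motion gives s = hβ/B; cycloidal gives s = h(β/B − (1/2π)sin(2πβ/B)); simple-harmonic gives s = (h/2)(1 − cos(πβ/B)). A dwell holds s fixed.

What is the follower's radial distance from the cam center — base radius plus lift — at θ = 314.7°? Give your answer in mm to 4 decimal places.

seg 1 [0°–142.2°] cycloidal, h=26: full span → s += 26 → s = 26.0000
seg 2 [142.2°–211.8°] uniform, h=10: full span → s += 10 → s = 36.0000
seg 3 [211.8°–269.3°] uniform, h=28: full span → s += 28 → s = 64.0000
seg 4 [269.3°–303.3°] uniform, h=13: full span → s += 13 → s = 77.0000
seg 5 [303.3°–360°] simple-harmonic, h=-30: θ=314.7° here. β=11.4, B=56.7. -30/2·(1 − cos(π·0.2011)) = -2.8941 → s = 74.1059
radial distance = base radius + s = 26 + 74.1059 = 100.1059

100.1059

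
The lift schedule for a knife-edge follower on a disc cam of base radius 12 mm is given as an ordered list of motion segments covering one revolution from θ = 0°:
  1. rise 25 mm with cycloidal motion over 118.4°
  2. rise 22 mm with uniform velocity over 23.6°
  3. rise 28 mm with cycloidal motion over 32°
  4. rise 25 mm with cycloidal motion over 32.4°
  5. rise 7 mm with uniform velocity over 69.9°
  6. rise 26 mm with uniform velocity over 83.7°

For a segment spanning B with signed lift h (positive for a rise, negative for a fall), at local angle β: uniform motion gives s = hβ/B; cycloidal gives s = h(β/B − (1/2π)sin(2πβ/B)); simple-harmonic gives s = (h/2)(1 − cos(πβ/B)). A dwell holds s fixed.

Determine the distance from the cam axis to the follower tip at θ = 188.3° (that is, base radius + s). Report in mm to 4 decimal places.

seg 1 [0°–118.4°] cycloidal, h=25: full span → s += 25 → s = 25.0000
seg 2 [118.4°–142°] uniform, h=22: full span → s += 22 → s = 47.0000
seg 3 [142°–174°] cycloidal, h=28: full span → s += 28 → s = 75.0000
seg 4 [174°–206.4°] cycloidal, h=25: θ=188.3° here. β=14.3, B=32.4. 25·(0.4414 − sin(2π·0.4414)/(2π)) = 9.6008 → s = 84.6008
radial distance = base radius + s = 12 + 84.6008 = 96.6008

96.6008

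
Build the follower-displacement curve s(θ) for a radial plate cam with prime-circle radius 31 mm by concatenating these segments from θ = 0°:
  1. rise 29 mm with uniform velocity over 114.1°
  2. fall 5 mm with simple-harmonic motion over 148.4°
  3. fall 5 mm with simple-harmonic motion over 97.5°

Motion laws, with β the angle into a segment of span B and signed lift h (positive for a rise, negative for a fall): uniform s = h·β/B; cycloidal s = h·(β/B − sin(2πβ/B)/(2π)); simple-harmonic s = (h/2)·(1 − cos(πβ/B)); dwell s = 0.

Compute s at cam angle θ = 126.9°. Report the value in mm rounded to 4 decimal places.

seg 1 [0°–114.1°] uniform, h=29: full span → s += 29 → s = 29.0000
seg 2 [114.1°–262.5°] simple-harmonic, h=-5: θ=126.9° here. β=12.8, B=148.4. -5/2·(1 − cos(π·0.0863)) = -0.0912 → s = 28.9088

28.9088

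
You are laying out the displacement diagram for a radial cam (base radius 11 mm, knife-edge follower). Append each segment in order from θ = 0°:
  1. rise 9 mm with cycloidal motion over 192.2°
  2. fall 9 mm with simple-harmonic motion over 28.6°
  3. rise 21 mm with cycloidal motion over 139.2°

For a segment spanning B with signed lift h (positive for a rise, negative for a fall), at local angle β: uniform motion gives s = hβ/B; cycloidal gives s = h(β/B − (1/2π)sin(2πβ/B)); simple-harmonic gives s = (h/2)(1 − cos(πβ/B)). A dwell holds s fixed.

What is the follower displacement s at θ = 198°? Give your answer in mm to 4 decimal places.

seg 1 [0°–192.2°] cycloidal, h=9: full span → s += 9 → s = 9.0000
seg 2 [192.2°–220.8°] simple-harmonic, h=-9: θ=198° here. β=5.8, B=28.6. -9/2·(1 − cos(π·0.2028)) = -0.8828 → s = 8.1172

8.1172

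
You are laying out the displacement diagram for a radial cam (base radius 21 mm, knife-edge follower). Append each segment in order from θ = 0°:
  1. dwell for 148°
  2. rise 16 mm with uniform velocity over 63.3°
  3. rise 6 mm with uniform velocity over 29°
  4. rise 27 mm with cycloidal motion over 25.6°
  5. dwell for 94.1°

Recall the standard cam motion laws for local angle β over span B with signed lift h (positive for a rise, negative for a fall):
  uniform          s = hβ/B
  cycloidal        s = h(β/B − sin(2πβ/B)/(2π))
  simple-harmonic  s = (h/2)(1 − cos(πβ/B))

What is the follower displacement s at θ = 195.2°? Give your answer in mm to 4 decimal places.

seg 1 [0°–148°] dwell: s stays 0.0000
seg 2 [148°–211.3°] uniform, h=16: θ=195.2° here. β=47.2, B=63.3. 16·47.2/63.3 = 11.9305 → s = 11.9305

11.9305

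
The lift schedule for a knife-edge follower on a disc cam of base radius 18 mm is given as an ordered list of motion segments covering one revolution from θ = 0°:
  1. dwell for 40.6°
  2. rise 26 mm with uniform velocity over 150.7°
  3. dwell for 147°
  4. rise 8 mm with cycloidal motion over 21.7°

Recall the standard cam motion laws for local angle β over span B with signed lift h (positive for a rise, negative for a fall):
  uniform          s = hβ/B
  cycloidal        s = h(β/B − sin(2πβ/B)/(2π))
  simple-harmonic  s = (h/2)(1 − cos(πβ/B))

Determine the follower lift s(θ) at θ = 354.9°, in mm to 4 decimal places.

seg 1 [0°–40.6°] dwell: s stays 0.0000
seg 2 [40.6°–191.3°] uniform, h=26: full span → s += 26 → s = 26.0000
seg 3 [191.3°–338.3°] dwell: s stays 26.0000
seg 4 [338.3°–360°] cycloidal, h=8: θ=354.9° here. β=16.6, B=21.7. 8·(0.7650 − sin(2π·0.7650)/(2π)) = 7.3874 → s = 33.3874

33.3874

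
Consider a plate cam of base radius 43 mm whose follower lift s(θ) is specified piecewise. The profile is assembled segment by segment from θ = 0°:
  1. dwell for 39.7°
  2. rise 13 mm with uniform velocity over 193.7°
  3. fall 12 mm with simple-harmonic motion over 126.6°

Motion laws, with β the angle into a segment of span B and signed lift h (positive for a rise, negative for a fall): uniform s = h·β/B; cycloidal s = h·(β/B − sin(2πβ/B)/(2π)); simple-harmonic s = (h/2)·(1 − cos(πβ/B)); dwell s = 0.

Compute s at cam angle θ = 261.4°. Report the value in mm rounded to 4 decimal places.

seg 1 [0°–39.7°] dwell: s stays 0.0000
seg 2 [39.7°–233.4°] uniform, h=13: full span → s += 13 → s = 13.0000
seg 3 [233.4°–360°] simple-harmonic, h=-12: θ=261.4° here. β=28, B=126.6. -12/2·(1 − cos(π·0.2212)) = -1.3910 → s = 11.6090

11.6090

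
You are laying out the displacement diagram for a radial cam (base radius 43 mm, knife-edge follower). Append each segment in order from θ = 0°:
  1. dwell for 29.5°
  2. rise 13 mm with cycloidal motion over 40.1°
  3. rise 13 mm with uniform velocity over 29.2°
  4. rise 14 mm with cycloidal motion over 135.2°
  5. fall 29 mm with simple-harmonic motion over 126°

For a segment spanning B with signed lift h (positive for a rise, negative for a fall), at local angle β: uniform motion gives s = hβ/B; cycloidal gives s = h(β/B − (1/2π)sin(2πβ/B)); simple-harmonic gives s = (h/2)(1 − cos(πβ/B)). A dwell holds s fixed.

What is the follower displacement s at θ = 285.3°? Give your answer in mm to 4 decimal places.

seg 1 [0°–29.5°] dwell: s stays 0.0000
seg 2 [29.5°–69.6°] cycloidal, h=13: full span → s += 13 → s = 13.0000
seg 3 [69.6°–98.8°] uniform, h=13: full span → s += 13 → s = 26.0000
seg 4 [98.8°–234°] cycloidal, h=14: full span → s += 14 → s = 40.0000
seg 5 [234°–360°] simple-harmonic, h=-29: θ=285.3° here. β=51.3, B=126. -29/2·(1 − cos(π·0.4071)) = -10.3298 → s = 29.6702

29.6702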